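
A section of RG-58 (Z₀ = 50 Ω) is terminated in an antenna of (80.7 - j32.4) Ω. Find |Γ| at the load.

|Γ| ≈ 0.331

Γ = (Z_L − Z_0)/(Z_L + Z_0) = (30.7 − j32.4)/(130.7 − j32.4)
|Γ| = 44.6/135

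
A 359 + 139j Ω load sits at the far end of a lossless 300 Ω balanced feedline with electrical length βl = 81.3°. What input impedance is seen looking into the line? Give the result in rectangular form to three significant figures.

Z_in ≈ 240 − j108 Ω

tan(βl) = tan(81.3°) = 6.54
Z_in = Z_0·(Z_L + jZ_0·tanβl)/(Z_0 + jZ_L·tanβl)
     = 300·(359 + j2100)/(-608 + j2350)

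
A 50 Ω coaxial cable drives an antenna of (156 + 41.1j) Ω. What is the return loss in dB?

RL ≈ 5.33 dB

Γ = (106 + j41.1)/(206 + j41.1), |Γ| = 0.541
RL = −20·log₁₀|Γ| = −20·log₁₀(0.541)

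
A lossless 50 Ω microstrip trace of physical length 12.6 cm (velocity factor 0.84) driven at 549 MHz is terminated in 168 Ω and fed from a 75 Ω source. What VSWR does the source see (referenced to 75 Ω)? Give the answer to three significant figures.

λ = v/f = 0.84·c / 549 MHz = 0.459 m
βl = 2π·l/λ = 2π × 0.275 = 98.8°
tan(βl) = -6.44
Z_in = Z_0·(Z_L + jZ_0·tanβl)/(Z_0 + jZ_L·tanβl) = 15.2 + j7.06 Ω
Γ_s = (Z_in − Z_s)/(Z_in + Z_s) = (-59.8 + j7.06)/(90.2 + j7.06), |Γ_s| = 0.665
VSWR = (1 + |Γ_s|)/(1 − |Γ_s|)

VSWR ≈ 4.98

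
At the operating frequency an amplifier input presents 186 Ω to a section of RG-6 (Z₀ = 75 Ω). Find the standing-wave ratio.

VSWR ≈ 2.48

Γ = (186 − 75)/(186 + 75) = 0.425
VSWR = (1 + 0.425)/(1 − 0.425)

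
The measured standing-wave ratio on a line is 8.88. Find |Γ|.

|Γ| ≈ 0.798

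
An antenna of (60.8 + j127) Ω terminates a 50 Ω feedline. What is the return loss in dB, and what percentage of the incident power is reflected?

RL ≈ 2.43 dB; 57.2% of incident power reflected

Γ = (10.8 + j127)/(110.8 + j127), |Γ| = 0.756
RL = −20·log₁₀(0.756) = 2.43 dB
P_refl/P_inc = |Γ|² = 0.572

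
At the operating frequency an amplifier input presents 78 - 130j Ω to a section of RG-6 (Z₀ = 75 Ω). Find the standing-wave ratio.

Γ = (Z_L − Z_0)/(Z_L + Z_0) = (3 − j130)/(153 − j130)
|Γ| = 130/201 = 0.648
VSWR = (1 + |Γ|)/(1 − |Γ|) = 1.65/0.352

VSWR ≈ 4.68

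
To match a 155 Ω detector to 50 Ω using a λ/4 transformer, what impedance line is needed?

Z_qwt = √(Z_0·R_L) = √(50 × 155) = √7750

Z_qwt ≈ 88 Ω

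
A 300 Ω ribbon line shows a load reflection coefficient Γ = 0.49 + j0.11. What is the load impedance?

Z_L ≈ 824 + j242 Ω

Z_L = Z_0·(1 + Γ)/(1 − Γ) = 300·(1.49 + j0.11)/(0.51 − j0.11)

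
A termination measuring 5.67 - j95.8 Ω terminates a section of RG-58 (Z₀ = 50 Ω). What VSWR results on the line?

VSWR ≈ 41.3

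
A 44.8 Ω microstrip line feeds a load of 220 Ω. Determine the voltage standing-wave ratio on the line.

VSWR ≈ 4.91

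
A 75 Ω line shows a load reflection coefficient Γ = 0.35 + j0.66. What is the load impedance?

Z_L ≈ 38.6 + j115 Ω

Z_L = Z_0·(1 + Γ)/(1 − Γ) = 75·(1.35 + j0.66)/(0.65 − j0.66)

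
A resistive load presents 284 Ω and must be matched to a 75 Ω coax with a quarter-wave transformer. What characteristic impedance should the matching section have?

Z_qwt ≈ 146 Ω

Z_qwt = √(Z_0·R_L) = √(75 × 284) = √21300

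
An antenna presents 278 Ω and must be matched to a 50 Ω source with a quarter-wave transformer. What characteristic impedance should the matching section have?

Z_qwt = √(Z_0·R_L) = √(50 × 278) = √13900

Z_qwt ≈ 118 Ω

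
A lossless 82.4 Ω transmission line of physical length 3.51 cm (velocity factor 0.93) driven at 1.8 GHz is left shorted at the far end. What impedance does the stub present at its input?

λ = v/f = 0.93·c / 1.8 GHz = 0.155 m
βl = 2π·l/λ = 2π × 0.226 = 81.5°
tan(βl) = 6.71
For a shorted stub, Z_in = jZ_0·tan(βl)

Z_in ≈ +j553 Ω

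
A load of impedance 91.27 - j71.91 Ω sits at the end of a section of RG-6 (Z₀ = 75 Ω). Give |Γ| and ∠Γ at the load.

Γ ≈ 0.407 ∠ -53.9°

Γ = (Z_L − Z_0)/(Z_L + Z_0) = (16.27 − j71.91)/(166.3 − j71.91)
|Γ| = 73.7/181 = 0.407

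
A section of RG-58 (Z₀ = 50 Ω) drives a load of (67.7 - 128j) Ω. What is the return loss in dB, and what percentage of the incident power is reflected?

Γ = (17.7 − j128)/(117.7 − j128), |Γ| = 0.743
RL = −20·log₁₀(0.743) = 2.58 dB
P_refl/P_inc = |Γ|² = 0.552

RL ≈ 2.58 dB; 55.2% of incident power reflected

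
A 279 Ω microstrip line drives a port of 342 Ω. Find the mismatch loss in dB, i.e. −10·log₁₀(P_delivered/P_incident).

mismatch loss ≈ 0.0449 dB

Γ = (342 − 279)/(342 + 279) = 0.101
|Γ|² = 0.0103, so P_del/P_inc = 1 − |Γ|² = 0.99
ML = −10·log₁₀(1 − |Γ|²)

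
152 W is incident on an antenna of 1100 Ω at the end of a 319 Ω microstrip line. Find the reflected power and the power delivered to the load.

Γ = (1100 − 319)/(1100 + 319) = 0.55
|Γ|² = 0.303
P_refl = |Γ|²·P_inc = 46 W, P_del = (1 − |Γ|²)·P_inc = 106 W

P_reflected ≈ 46 W; P_delivered ≈ 106 W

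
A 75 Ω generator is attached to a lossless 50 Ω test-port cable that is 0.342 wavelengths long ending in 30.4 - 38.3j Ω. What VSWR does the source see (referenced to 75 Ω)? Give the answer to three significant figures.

VSWR ≈ 2.02

βl = 2π × 0.342 = 123°
tan(βl) = -1.53
Z_in = Z_0·(Z_L + jZ_0·tanβl)/(Z_0 + jZ_L·tanβl) = 113 + j53.8 Ω
Γ_s = (Z_in − Z_s)/(Z_in + Z_s) = (38.3 + j53.8)/(188 + j53.8), |Γ_s| = 0.337
VSWR = (1 + |Γ_s|)/(1 − |Γ_s|)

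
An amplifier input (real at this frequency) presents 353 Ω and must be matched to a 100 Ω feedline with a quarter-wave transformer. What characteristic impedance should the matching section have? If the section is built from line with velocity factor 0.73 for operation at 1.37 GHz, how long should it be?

Z_qwt = √(Z_0·R_L) = √(100 × 353) = √35300
λ = 0.73·c/f = 0.16 m, so l = λ/4 = 0.04 m

Z_qwt ≈ 188 Ω; length ≈ 4 cm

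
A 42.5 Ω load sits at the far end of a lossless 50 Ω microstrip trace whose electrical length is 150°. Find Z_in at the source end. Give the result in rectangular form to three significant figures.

tan(βl) = tan(150°) = -0.577
Z_in = Z_0·(Z_L + jZ_0·tanβl)/(Z_0 + jZ_L·tanβl)
     = 50·(42.5 − j28.9)/(50 − j24.5)

Z_in ≈ 45.7 − j6.46 Ω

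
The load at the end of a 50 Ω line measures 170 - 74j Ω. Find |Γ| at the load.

Γ = (Z_L − Z_0)/(Z_L + Z_0) = (120 − j74)/(220 − j74)
|Γ| = 141/232

|Γ| ≈ 0.607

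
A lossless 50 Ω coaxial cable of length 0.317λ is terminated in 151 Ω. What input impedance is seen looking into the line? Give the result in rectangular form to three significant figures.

βl = 2π × 0.317 = 114°
tan(βl) = tan(114°) = -2.23
Z_in = Z_0·(Z_L + jZ_0·tanβl)/(Z_0 + jZ_L·tanβl)
     = 50·(151 − j112)/(50 − j337)

Z_in ≈ 19.4 + j19.5 Ω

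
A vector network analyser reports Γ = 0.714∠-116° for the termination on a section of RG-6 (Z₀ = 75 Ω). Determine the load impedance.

Z_L ≈ 17.2 − j45.1 Ω

Z_L = Z_0·(1 + Γ)/(1 − Γ) = 75·(0.687 − j0.642)/(1.31 + j0.642)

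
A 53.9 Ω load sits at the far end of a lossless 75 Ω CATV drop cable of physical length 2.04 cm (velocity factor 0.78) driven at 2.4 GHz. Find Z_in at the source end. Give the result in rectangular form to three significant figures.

Z_in ≈ 98.4 + j16.2 Ω

λ = v/f = 0.78·c / 2.4 GHz = 0.0975 m
βl = 2π·l/λ = 2π × 0.209 = 75.3°
tan(βl) = tan(75.3°) = 3.82
Z_in = Z_0·(Z_L + jZ_0·tanβl)/(Z_0 + jZ_L·tanβl)
     = 75·(53.9 + j286)/(75 + j206)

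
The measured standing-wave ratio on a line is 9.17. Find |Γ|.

|Γ| ≈ 0.803

|Γ| = (S − 1)/(S + 1) = (9.17 − 1)/(9.17 + 1) = 8.17/10.2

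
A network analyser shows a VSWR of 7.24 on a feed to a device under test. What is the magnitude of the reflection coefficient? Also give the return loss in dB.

|Γ| = (S − 1)/(S + 1) = (7.24 − 1)/(7.24 + 1) = 6.24/8.24
RL = −20·log₁₀|Γ| = −20·log₁₀(0.757)

|Γ| ≈ 0.757; return loss ≈ 2.41 dB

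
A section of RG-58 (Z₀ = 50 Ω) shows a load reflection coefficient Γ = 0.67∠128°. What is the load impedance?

Z_L = Z_0·(1 + Γ)/(1 − Γ) = 50·(0.588 + j0.528)/(1.41 − j0.528)

Z_L ≈ 12.1 + j23.2 Ω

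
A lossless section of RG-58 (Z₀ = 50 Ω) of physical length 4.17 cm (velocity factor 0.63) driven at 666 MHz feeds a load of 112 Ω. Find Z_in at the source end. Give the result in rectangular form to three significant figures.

λ = v/f = 0.63·c / 666 MHz = 0.284 m
βl = 2π·l/λ = 2π × 0.147 = 52.9°
tan(βl) = tan(52.9°) = 1.32
Z_in = Z_0·(Z_L + jZ_0·tanβl)/(Z_0 + jZ_L·tanβl)
     = 50·(112 + j66.1)/(50 + j148)

Z_in ≈ 31.5 − j27.2 Ω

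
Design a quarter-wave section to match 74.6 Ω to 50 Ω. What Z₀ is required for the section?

Z_qwt ≈ 61.1 Ω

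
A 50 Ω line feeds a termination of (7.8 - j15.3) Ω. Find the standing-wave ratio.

VSWR ≈ 7.02

Γ = (Z_L − Z_0)/(Z_L + Z_0) = (-42.2 − j15.3)/(57.8 − j15.3)
|Γ| = 44.9/59.8 = 0.751
VSWR = (1 + |Γ|)/(1 − |Γ|) = 1.75/0.249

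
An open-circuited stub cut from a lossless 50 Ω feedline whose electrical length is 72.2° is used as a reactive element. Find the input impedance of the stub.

tan(βl) = 3.11
For an open-circuited stub, Z_in = −jZ_0·cot(βl) = −jZ_0/tan(βl)

Z_in ≈ −j16.1 Ω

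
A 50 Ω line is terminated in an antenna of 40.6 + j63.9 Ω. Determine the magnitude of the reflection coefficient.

|Γ| ≈ 0.583

Γ = (Z_L − Z_0)/(Z_L + Z_0) = (-9.4 + j63.9)/(90.6 + j63.9)
|Γ| = 64.6/111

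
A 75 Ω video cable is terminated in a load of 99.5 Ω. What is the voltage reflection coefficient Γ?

Γ = 0.14

Γ = (Z_L − Z_0)/(Z_L + Z_0) = (99.5 − 75)/(99.5 + 75) = 24.5/174.5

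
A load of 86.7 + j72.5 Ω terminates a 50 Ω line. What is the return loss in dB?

Γ = (36.7 + j72.5)/(136.7 + j72.5), |Γ| = 0.525
RL = −20·log₁₀|Γ| = −20·log₁₀(0.525)

RL ≈ 5.59 dB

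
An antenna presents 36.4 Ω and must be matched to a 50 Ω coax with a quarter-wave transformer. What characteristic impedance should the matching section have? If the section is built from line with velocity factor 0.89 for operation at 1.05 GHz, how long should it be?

Z_qwt ≈ 42.7 Ω; length ≈ 6.36 cm

Z_qwt = √(Z_0·R_L) = √(50 × 36.4) = √1820
λ = 0.89·c/f = 0.254 m, so l = λ/4 = 0.0636 m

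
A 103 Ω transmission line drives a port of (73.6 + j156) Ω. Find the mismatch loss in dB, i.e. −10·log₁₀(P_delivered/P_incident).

mismatch loss ≈ 2.63 dB

Γ = (-29.4 + j156)/(176.6 + j156), |Γ| = 0.674
|Γ|² = 0.454, so P_del/P_inc = 1 − |Γ|² = 0.546
ML = −10·log₁₀(1 − |Γ|²)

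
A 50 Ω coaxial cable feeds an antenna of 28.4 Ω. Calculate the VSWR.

VSWR ≈ 1.76

Γ = (28.4 − 50)/(28.4 + 50) = -0.276
VSWR = (1 + 0.276)/(1 − 0.276)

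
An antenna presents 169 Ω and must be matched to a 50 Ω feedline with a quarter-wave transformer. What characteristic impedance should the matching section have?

Z_qwt ≈ 91.9 Ω

Z_qwt = √(Z_0·R_L) = √(50 × 169) = √8450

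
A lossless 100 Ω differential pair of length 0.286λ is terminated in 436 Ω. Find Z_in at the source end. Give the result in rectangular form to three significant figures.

Z_in ≈ 24.1 + j21.7 Ω

βl = 2π × 0.286 = 103°
tan(βl) = tan(103°) = -4.35
Z_in = Z_0·(Z_L + jZ_0·tanβl)/(Z_0 + jZ_L·tanβl)
     = 100·(436 − j435)/(100 − j1890)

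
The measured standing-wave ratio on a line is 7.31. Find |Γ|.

|Γ| ≈ 0.759

|Γ| = (S − 1)/(S + 1) = (7.31 − 1)/(7.31 + 1) = 6.31/8.31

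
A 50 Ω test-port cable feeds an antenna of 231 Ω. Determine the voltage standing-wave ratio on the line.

VSWR ≈ 4.62

Γ = (231 − 50)/(231 + 50) = 0.644
VSWR = (1 + 0.644)/(1 − 0.644)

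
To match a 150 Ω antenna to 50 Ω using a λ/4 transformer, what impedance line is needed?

Z_qwt ≈ 86.6 Ω

Z_qwt = √(Z_0·R_L) = √(50 × 150) = √7500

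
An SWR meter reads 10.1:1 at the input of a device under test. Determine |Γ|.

|Γ| = (S − 1)/(S + 1) = (10.1 − 1)/(10.1 + 1) = 9.1/11.1

|Γ| ≈ 0.82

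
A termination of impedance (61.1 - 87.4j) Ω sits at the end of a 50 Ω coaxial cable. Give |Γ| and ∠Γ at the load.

Γ ≈ 0.623 ∠ -44.6°

Γ = (Z_L − Z_0)/(Z_L + Z_0) = (11.1 − j87.4)/(111.1 − j87.4)
|Γ| = 88.1/141 = 0.623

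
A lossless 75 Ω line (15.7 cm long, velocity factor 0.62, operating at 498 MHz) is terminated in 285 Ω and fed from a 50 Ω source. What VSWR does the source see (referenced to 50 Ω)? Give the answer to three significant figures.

VSWR ≈ 5

λ = v/f = 0.62·c / 498 MHz = 0.373 m
βl = 2π·l/λ = 2π × 0.42 = 151°
tan(βl) = -0.547
Z_in = Z_0·(Z_L + jZ_0·tanβl)/(Z_0 + jZ_L·tanβl) = 69.6 + j104 Ω
Γ_s = (Z_in − Z_s)/(Z_in + Z_s) = (19.6 + j104)/(120 + j104), |Γ_s| = 0.666
VSWR = (1 + |Γ_s|)/(1 − |Γ_s|)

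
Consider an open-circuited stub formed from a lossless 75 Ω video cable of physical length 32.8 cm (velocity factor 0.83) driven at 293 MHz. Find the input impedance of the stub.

Z_in ≈ +j86.1 Ω

λ = v/f = 0.83·c / 293 MHz = 0.85 m
βl = 2π·l/λ = 2π × 0.386 = 139°
tan(βl) = -0.871
For an open-circuited stub, Z_in = −jZ_0·cot(βl) = −jZ_0/tan(βl)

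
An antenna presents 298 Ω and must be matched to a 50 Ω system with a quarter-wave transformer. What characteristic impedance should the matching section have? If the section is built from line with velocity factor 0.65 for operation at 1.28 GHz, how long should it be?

Z_qwt = √(Z_0·R_L) = √(50 × 298) = √14900
λ = 0.65·c/f = 0.152 m, so l = λ/4 = 0.0381 m

Z_qwt ≈ 122 Ω; length ≈ 3.81 cm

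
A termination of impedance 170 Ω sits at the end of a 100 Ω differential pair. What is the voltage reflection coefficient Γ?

Γ = (Z_L − Z_0)/(Z_L + Z_0) = (170 − 100)/(170 + 100) = 70/270

Γ = 0.259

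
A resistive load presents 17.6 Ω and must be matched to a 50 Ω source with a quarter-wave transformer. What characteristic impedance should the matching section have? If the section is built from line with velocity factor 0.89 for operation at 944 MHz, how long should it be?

Z_qwt ≈ 29.7 Ω; length ≈ 7.07 cm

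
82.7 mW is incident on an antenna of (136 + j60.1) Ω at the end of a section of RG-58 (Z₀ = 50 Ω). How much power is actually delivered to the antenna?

P_delivered ≈ 58.9 mW

|Γ| = |(86 + j60.1)/(186 + j60.1)| = 0.537
|Γ|² = 0.288
P_refl = |Γ|²·P_inc = 23.8 mW, P_del = (1 − |Γ|²)·P_inc = 58.9 mW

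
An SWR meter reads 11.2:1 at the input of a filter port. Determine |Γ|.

|Γ| = (S − 1)/(S + 1) = (11.2 − 1)/(11.2 + 1) = 10.2/12.2

|Γ| ≈ 0.836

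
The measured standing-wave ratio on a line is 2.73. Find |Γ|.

|Γ| ≈ 0.464

|Γ| = (S − 1)/(S + 1) = (2.73 − 1)/(2.73 + 1) = 1.73/3.73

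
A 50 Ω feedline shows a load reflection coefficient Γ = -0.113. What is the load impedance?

Z_L = Z_0·(1 + Γ)/(1 − Γ) = 50·(0.887)/(1.11)

Z_L ≈ 39.8 Ω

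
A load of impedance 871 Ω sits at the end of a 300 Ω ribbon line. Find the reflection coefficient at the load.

Γ = 0.488

Γ = (Z_L − Z_0)/(Z_L + Z_0) = (871 − 300)/(871 + 300) = 571/1171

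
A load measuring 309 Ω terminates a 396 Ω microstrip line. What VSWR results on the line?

VSWR ≈ 1.28

Γ = (309 − 396)/(309 + 396) = -0.123
VSWR = (1 + 0.123)/(1 − 0.123)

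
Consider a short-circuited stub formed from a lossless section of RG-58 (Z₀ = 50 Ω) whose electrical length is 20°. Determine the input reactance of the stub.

X_in ≈ 18.2 Ω (inductive)

tan(βl) = 0.364
For a short-circuited stub, Z_in = jZ_0·tan(βl)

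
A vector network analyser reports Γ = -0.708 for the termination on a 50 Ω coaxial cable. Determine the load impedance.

Z_L = Z_0·(1 + Γ)/(1 − Γ) = 50·(0.292)/(1.71)

Z_L ≈ 8.55 Ω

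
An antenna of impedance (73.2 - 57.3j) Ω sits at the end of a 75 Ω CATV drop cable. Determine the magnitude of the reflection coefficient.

|Γ| ≈ 0.361

Γ = (Z_L − Z_0)/(Z_L + Z_0) = (-1.8 − j57.3)/(148.2 − j57.3)
|Γ| = 57.3/159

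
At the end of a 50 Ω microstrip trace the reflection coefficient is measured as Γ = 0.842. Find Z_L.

Z_L ≈ 583 Ω

Z_L = Z_0·(1 + Γ)/(1 − Γ) = 50·(1.84)/(0.158)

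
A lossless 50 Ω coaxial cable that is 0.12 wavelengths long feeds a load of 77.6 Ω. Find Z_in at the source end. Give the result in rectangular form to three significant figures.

Z_in ≈ 46.7 − j21.2 Ω

βl = 2π × 0.12 = 43.2°
tan(βl) = tan(43.2°) = 0.939
Z_in = Z_0·(Z_L + jZ_0·tanβl)/(Z_0 + jZ_L·tanβl)
     = 50·(77.6 + j47)/(50 + j72.9)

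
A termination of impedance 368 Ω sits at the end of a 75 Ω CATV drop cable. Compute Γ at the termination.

Γ = 0.661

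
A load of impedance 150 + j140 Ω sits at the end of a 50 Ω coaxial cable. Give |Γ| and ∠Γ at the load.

Γ = (Z_L − Z_0)/(Z_L + Z_0) = (100 + j140)/(200 + j140)
|Γ| = 172/244 = 0.705

Γ ≈ 0.705 ∠ 19.5°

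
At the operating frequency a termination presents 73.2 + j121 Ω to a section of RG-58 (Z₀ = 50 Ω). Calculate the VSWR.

VSWR ≈ 5.98

Γ = (Z_L − Z_0)/(Z_L + Z_0) = (23.2 + j121)/(123.2 + j121)
|Γ| = 123/173 = 0.713
VSWR = (1 + |Γ|)/(1 − |Γ|) = 1.71/0.287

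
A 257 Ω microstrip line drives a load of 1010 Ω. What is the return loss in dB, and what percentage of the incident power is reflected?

RL ≈ 4.52 dB; 35.3% of incident power reflected

Γ = (1010 − 257)/(1010 + 257) = 0.594
RL = −20·log₁₀(0.594) = 4.52 dB
P_refl/P_inc = |Γ|² = 0.353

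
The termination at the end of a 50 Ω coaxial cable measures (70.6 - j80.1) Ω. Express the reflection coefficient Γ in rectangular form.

Γ = (Z_L − Z_0)/(Z_L + Z_0) = (20.6 − j80.1)/(120.6 − j80.1)

Γ ≈ 0.425 − j0.382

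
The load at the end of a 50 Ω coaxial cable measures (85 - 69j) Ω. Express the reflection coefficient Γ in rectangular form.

Γ ≈ 0.413 − j0.3

Γ = (Z_L − Z_0)/(Z_L + Z_0) = (35 − j69)/(135 − j69)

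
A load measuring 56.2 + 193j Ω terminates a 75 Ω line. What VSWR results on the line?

VSWR ≈ 10.8

Γ = (Z_L − Z_0)/(Z_L + Z_0) = (-18.8 + j193)/(131.2 + j193)
|Γ| = 194/233 = 0.831
VSWR = (1 + |Γ|)/(1 − |Γ|) = 1.83/0.169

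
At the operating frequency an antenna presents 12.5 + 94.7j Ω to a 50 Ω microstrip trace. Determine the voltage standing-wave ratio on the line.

VSWR ≈ 18.5

Γ = (Z_L − Z_0)/(Z_L + Z_0) = (-37.5 + j94.7)/(62.5 + j94.7)
|Γ| = 102/113 = 0.898
VSWR = (1 + |Γ|)/(1 − |Γ|) = 1.9/0.102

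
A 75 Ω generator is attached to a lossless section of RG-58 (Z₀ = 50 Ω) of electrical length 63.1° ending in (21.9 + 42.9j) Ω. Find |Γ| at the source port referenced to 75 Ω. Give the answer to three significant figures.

|Γ| ≈ 0.511

tan(βl) = 1.97
Z_in = Z_0·(Z_L + jZ_0·tanβl)/(Z_0 + jZ_L·tanβl) = 87.5 − j95.4 Ω
Γ_s = (Z_in − Z_s)/(Z_in + Z_s) = (12.5 − j95.4)/(162 − j95.4), |Γ_s| = 0.511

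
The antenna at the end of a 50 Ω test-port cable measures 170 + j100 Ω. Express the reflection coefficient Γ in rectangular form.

Γ = (Z_L − Z_0)/(Z_L + Z_0) = (120 + j100)/(220 + j100)

Γ ≈ 0.623 + j0.171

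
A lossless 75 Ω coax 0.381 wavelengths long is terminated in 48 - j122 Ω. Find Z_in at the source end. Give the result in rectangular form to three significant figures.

βl = 2π × 0.381 = 137°
tan(βl) = tan(137°) = -0.927
Z_in = Z_0·(Z_L + jZ_0·tanβl)/(Z_0 + jZ_L·tanβl)
     = 75·(48 − j192)/(-38.1 − j44.5)

Z_in ≈ 146 + j206 Ω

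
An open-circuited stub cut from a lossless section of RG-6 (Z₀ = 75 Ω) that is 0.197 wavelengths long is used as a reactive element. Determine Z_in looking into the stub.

Z_in ≈ −j25.9 Ω

βl = 2π × 0.197 = 70.9°
tan(βl) = 2.89
For an open-circuited stub, Z_in = −jZ_0·cot(βl) = −jZ_0/tan(βl)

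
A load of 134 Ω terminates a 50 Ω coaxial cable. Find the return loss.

Γ = (134 − 50)/(134 + 50) = 0.457
RL = −20·log₁₀|Γ| = −20·log₁₀(0.457)

RL ≈ 6.81 dB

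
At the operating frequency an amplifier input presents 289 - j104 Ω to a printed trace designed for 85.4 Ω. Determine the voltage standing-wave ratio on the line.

Γ = (Z_L − Z_0)/(Z_L + Z_0) = (203.6 − j104)/(374.4 − j104)
|Γ| = 229/389 = 0.588
VSWR = (1 + |Γ|)/(1 − |Γ|) = 1.59/0.412

VSWR ≈ 3.86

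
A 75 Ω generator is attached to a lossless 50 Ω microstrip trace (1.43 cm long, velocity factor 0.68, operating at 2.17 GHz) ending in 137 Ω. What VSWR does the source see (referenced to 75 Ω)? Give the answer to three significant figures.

VSWR ≈ 3.4

λ = v/f = 0.68·c / 2.17 GHz = 0.094 m
βl = 2π·l/λ = 2π × 0.152 = 54.8°
tan(βl) = 1.42
Z_in = Z_0·(Z_L + jZ_0·tanβl)/(Z_0 + jZ_L·tanβl) = 25.7 − j28.7 Ω
Γ_s = (Z_in − Z_s)/(Z_in + Z_s) = (-49.3 − j28.7)/(101 − j28.7), |Γ_s| = 0.545
VSWR = (1 + |Γ_s|)/(1 − |Γ_s|)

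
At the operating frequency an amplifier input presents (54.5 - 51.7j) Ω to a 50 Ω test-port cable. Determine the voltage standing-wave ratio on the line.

Γ = (Z_L − Z_0)/(Z_L + Z_0) = (4.5 − j51.7)/(104.5 − j51.7)
|Γ| = 51.9/117 = 0.445
VSWR = (1 + |Γ|)/(1 − |Γ|) = 1.45/0.555

VSWR ≈ 2.6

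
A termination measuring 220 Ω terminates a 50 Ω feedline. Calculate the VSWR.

Γ = (220 − 50)/(220 + 50) = 0.63
VSWR = (1 + 0.63)/(1 − 0.63)

VSWR ≈ 4.4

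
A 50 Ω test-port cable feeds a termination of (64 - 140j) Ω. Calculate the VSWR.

VSWR ≈ 8.06

Γ = (Z_L − Z_0)/(Z_L + Z_0) = (14 − j140)/(114 − j140)
|Γ| = 141/181 = 0.779
VSWR = (1 + |Γ|)/(1 − |Γ|) = 1.78/0.221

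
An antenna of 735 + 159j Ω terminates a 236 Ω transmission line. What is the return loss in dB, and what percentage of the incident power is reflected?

RL ≈ 5.48 dB; 28.3% of incident power reflected

Γ = (499 + j159)/(971 + j159), |Γ| = 0.532
RL = −20·log₁₀(0.532) = 5.48 dB
P_refl/P_inc = |Γ|² = 0.283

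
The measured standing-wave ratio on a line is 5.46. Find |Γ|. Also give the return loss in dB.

|Γ| ≈ 0.69; return loss ≈ 3.22 dB

|Γ| = (S − 1)/(S + 1) = (5.46 − 1)/(5.46 + 1) = 4.46/6.46
RL = −20·log₁₀|Γ| = −20·log₁₀(0.69)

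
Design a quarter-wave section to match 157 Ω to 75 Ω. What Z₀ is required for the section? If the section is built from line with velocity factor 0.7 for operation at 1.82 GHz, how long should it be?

Z_qwt ≈ 109 Ω; length ≈ 2.88 cm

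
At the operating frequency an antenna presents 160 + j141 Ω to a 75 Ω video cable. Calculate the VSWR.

VSWR ≈ 4.01

Γ = (Z_L − Z_0)/(Z_L + Z_0) = (85 + j141)/(235 + j141)
|Γ| = 165/274 = 0.601
VSWR = (1 + |Γ|)/(1 − |Γ|) = 1.6/0.399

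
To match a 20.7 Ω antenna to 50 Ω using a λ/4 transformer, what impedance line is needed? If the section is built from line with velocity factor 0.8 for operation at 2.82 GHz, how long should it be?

Z_qwt ≈ 32.2 Ω; length ≈ 2.13 cm

Z_qwt = √(Z_0·R_L) = √(50 × 20.7) = √1035
λ = 0.8·c/f = 0.0851 m, so l = λ/4 = 0.0213 m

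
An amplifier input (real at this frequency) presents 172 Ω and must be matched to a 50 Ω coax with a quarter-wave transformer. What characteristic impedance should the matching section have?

Z_qwt ≈ 92.7 Ω

Z_qwt = √(Z_0·R_L) = √(50 × 172) = √8600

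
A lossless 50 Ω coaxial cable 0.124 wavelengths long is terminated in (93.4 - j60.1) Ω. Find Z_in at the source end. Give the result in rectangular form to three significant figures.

βl = 2π × 0.124 = 44.6°
tan(βl) = tan(44.6°) = 0.988
Z_in = Z_0·(Z_L + jZ_0·tanβl)/(Z_0 + jZ_L·tanβl)
     = 50·(93.4 − j10.7)/(109 + j92.2)

Z_in ≈ 22.5 − j23.9 Ω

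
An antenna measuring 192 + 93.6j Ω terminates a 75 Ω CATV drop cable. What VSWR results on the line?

VSWR ≈ 3.25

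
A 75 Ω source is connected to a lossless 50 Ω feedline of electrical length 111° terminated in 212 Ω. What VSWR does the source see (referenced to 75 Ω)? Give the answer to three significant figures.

tan(βl) = -2.61
Z_in = Z_0·(Z_L + jZ_0·tanβl)/(Z_0 + jZ_L·tanβl) = 13.4 + j18 Ω
Γ_s = (Z_in − Z_s)/(Z_in + Z_s) = (-61.6 + j18)/(88.4 + j18), |Γ_s| = 0.711
VSWR = (1 + |Γ_s|)/(1 − |Γ_s|)

VSWR ≈ 5.92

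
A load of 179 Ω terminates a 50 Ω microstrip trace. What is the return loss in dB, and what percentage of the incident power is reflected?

RL ≈ 4.98 dB; 31.7% of incident power reflected

Γ = (179 − 50)/(179 + 50) = 0.563
RL = −20·log₁₀(0.563) = 4.98 dB
P_refl/P_inc = |Γ|² = 0.317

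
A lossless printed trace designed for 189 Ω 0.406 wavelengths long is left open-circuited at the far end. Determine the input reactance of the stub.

βl = 2π × 0.406 = 146°
tan(βl) = -0.67
For an open-circuited stub, Z_in = −jZ_0·cot(βl) = −jZ_0/tan(βl)

X_in ≈ 282 Ω (inductive)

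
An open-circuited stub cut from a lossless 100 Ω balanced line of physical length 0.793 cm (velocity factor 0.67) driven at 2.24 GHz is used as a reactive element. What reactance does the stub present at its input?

λ = v/f = 0.67·c / 2.24 GHz = 0.0897 m
βl = 2π·l/λ = 2π × 0.0884 = 31.8°
tan(βl) = 0.62
For an open-circuited stub, Z_in = −jZ_0·cot(βl) = −jZ_0/tan(βl)

X_in ≈ -161 Ω (capacitive)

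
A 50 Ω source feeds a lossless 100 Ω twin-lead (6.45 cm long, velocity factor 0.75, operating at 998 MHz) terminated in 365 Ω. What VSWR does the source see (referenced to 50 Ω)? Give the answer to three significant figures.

VSWR ≈ 2.17

λ = v/f = 0.75·c / 998 MHz = 0.225 m
βl = 2π·l/λ = 2π × 0.286 = 103°
tan(βl) = -4.33
Z_in = Z_0·(Z_L + jZ_0·tanβl)/(Z_0 + jZ_L·tanβl) = 28.7 + j21.3 Ω
Γ_s = (Z_in − Z_s)/(Z_in + Z_s) = (-21.3 + j21.3)/(78.7 + j21.3), |Γ_s| = 0.369
VSWR = (1 + |Γ_s|)/(1 − |Γ_s|)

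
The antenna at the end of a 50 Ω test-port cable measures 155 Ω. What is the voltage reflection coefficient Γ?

Γ = 0.512

Γ = (Z_L − Z_0)/(Z_L + Z_0) = (155 − 50)/(155 + 50) = 105/205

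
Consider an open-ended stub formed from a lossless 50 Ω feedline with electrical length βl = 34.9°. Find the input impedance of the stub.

Z_in ≈ −j71.7 Ω

tan(βl) = 0.698
For an open-ended stub, Z_in = −jZ_0·cot(βl) = −jZ_0/tan(βl)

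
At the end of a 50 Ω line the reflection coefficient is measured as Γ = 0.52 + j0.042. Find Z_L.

Z_L = Z_0·(1 + Γ)/(1 − Γ) = 50·(1.52 + j0.042)/(0.48 − j0.042)

Z_L ≈ 157 + j18.1 Ω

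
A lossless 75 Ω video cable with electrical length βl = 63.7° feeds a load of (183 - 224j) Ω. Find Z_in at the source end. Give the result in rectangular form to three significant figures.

Z_in ≈ 12.6 − j19.1 Ω

tan(βl) = tan(63.7°) = 2.02
Z_in = Z_0·(Z_L + jZ_0·tanβl)/(Z_0 + jZ_L·tanβl)
     = 75·(183 − j72.2)/(528 + j370)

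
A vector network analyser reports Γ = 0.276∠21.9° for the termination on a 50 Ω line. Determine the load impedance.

Z_L ≈ 81.9 + j18.3 Ω

Z_L = Z_0·(1 + Γ)/(1 − Γ) = 50·(1.26 + j0.103)/(0.744 − j0.103)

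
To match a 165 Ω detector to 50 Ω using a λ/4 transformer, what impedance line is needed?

Z_qwt ≈ 90.8 Ω

Z_qwt = √(Z_0·R_L) = √(50 × 165) = √8250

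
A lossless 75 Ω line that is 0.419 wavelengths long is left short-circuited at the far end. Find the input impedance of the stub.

Z_in ≈ −j41.8 Ω

βl = 2π × 0.419 = 151°
tan(βl) = -0.558
For a short-circuited stub, Z_in = jZ_0·tan(βl)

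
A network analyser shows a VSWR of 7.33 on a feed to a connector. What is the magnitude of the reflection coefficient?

|Γ| = (S − 1)/(S + 1) = (7.33 − 1)/(7.33 + 1) = 6.33/8.33

|Γ| ≈ 0.76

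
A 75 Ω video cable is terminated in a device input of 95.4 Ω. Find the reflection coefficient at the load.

Γ = (Z_L − Z_0)/(Z_L + Z_0) = (95.4 − 75)/(95.4 + 75) = 20.4/170.4

Γ = 0.12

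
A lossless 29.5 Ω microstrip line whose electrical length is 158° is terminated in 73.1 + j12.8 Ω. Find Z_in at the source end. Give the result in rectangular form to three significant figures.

tan(βl) = tan(158°) = -0.404
Z_in = Z_0·(Z_L + jZ_0·tanβl)/(Z_0 + jZ_L·tanβl)
     = 29.5·(73.1 + j0.881)/(34.7 − j29.5)

Z_in ≈ 35.7 + j31.1 Ω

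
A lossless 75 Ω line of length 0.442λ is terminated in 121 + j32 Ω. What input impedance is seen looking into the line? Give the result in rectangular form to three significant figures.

Z_in ≈ 80.1 + j45.3 Ω

βl = 2π × 0.442 = 159°
tan(βl) = tan(159°) = -0.381
Z_in = Z_0·(Z_L + jZ_0·tanβl)/(Z_0 + jZ_L·tanβl)
     = 75·(121 + j3.39)/(87.2 − j46.2)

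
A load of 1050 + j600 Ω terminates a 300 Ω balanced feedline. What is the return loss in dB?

RL ≈ 3.74 dB

Γ = (750 + j600)/(1350 + j600), |Γ| = 0.65
RL = −20·log₁₀|Γ| = −20·log₁₀(0.65)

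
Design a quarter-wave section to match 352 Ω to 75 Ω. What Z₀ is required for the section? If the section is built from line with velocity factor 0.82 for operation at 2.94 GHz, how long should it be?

Z_qwt = √(Z_0·R_L) = √(75 × 352) = √26400
λ = 0.82·c/f = 0.0837 m, so l = λ/4 = 0.0209 m

Z_qwt ≈ 162 Ω; length ≈ 2.09 cm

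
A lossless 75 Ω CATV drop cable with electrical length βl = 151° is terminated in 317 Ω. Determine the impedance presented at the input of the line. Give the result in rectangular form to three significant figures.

tan(βl) = tan(151°) = -0.554
Z_in = Z_0·(Z_L + jZ_0·tanβl)/(Z_0 + jZ_L·tanβl)
     = 75·(317 − j41.6)/(75 − j176)

Z_in ≈ 63.9 + j108 Ω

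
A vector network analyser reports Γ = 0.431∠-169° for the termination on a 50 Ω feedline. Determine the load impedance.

Z_L = Z_0·(1 + Γ)/(1 − Γ) = 50·(0.577 − j0.0822)/(1.42 + j0.0822)

Z_L ≈ 20 − j4.05 Ω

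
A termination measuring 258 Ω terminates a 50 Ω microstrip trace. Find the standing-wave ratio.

VSWR ≈ 5.16

For a purely resistive load, VSWR = R_L/Z_0 or Z_0/R_L (whichever > 1) = 258/50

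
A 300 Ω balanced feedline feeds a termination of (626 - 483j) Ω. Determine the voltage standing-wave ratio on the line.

Γ = (Z_L − Z_0)/(Z_L + Z_0) = (326 − j483)/(926 − j483)
|Γ| = 583/1040 = 0.558
VSWR = (1 + |Γ|)/(1 − |Γ|) = 1.56/0.442

VSWR ≈ 3.52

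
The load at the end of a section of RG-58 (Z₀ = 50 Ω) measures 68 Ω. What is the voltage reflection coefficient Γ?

Γ = (Z_L − Z_0)/(Z_L + Z_0) = (68 − 50)/(68 + 50) = 18/118

Γ = 0.153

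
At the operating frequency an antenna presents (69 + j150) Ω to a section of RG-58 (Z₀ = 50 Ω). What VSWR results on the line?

VSWR ≈ 8.51

Γ = (Z_L − Z_0)/(Z_L + Z_0) = (19 + j150)/(119 + j150)
|Γ| = 151/191 = 0.79
VSWR = (1 + |Γ|)/(1 − |Γ|) = 1.79/0.21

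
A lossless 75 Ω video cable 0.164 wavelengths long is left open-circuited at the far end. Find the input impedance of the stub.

Z_in ≈ −j45 Ω

βl = 2π × 0.164 = 59°
tan(βl) = 1.67
For an open-circuited stub, Z_in = −jZ_0·cot(βl) = −jZ_0/tan(βl)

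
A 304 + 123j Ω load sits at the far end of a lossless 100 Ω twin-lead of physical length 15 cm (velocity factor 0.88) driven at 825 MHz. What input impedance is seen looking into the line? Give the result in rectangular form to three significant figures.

λ = v/f = 0.88·c / 825 MHz = 0.32 m
βl = 2π·l/λ = 2π × 0.469 = 169°
tan(βl) = tan(169°) = -0.199
Z_in = Z_0·(Z_L + jZ_0·tanβl)/(Z_0 + jZ_L·tanβl)
     = 100·(304 + j103)/(124 − j60.5)

Z_in ≈ 165 + j163 Ω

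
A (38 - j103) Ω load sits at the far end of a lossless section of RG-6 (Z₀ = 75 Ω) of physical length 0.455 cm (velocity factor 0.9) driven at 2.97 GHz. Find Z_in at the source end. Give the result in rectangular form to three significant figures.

λ = v/f = 0.9·c / 2.97 GHz = 0.0909 m
βl = 2π·l/λ = 2π × 0.0501 = 18°
tan(βl) = tan(18°) = 0.325
Z_in = Z_0·(Z_L + jZ_0·tanβl)/(Z_0 + jZ_L·tanβl)
     = 75·(38 − j78.6)/(109 + j12.4)

Z_in ≈ 19.8 − j56.6 Ω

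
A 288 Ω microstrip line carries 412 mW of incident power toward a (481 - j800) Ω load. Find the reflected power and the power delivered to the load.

|Γ| = |(193 − j800)/(769 − j800)| = 0.742
|Γ|² = 0.55
P_refl = |Γ|²·P_inc = 227 mW, P_del = (1 − |Γ|²)·P_inc = 185 mW

P_reflected ≈ 227 mW; P_delivered ≈ 185 mW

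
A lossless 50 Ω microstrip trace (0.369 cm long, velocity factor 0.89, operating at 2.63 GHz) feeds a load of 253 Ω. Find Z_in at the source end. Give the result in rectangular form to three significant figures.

λ = v/f = 0.89·c / 2.63 GHz = 0.102 m
βl = 2π·l/λ = 2π × 0.0363 = 13.1°
tan(βl) = tan(13.1°) = 0.232
Z_in = Z_0·(Z_L + jZ_0·tanβl)/(Z_0 + jZ_L·tanβl)
     = 50·(253 + j11.6)/(50 + j58.8)

Z_in ≈ 112 − j120 Ω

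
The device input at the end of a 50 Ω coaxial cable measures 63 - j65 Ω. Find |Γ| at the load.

|Γ| ≈ 0.508

Γ = (Z_L − Z_0)/(Z_L + Z_0) = (13 − j65)/(113 − j65)
|Γ| = 66.3/130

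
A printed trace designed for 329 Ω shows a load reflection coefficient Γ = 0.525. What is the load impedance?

Z_L ≈ 1060 Ω

Z_L = Z_0·(1 + Γ)/(1 − Γ) = 329·(1.52)/(0.475)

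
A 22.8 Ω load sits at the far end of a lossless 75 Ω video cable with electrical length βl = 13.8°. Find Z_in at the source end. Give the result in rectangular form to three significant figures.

Z_in ≈ 24 + j16.6 Ω

tan(βl) = tan(13.8°) = 0.246
Z_in = Z_0·(Z_L + jZ_0·tanβl)/(Z_0 + jZ_L·tanβl)
     = 75·(22.8 + j18.4)/(75 + j5.6)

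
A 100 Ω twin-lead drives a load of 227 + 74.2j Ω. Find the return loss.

Γ = (127 + j74.2)/(327 + j74.2), |Γ| = 0.439
RL = −20·log₁₀|Γ| = −20·log₁₀(0.439)

RL ≈ 7.16 dB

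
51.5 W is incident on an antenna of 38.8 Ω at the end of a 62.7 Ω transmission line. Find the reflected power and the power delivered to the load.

Γ = (38.8 − 62.7)/(38.8 + 62.7) = -0.235
|Γ|² = 0.0554
P_refl = |Γ|²·P_inc = 2.86 W, P_del = (1 − |Γ|²)·P_inc = 48.6 W

P_reflected ≈ 2.86 W; P_delivered ≈ 48.6 W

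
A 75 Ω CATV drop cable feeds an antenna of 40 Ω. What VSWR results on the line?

VSWR ≈ 1.88

Γ = (40 − 75)/(40 + 75) = -0.304
VSWR = (1 + 0.304)/(1 − 0.304)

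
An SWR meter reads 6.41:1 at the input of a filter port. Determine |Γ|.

|Γ| = (S − 1)/(S + 1) = (6.41 − 1)/(6.41 + 1) = 5.41/7.41

|Γ| ≈ 0.73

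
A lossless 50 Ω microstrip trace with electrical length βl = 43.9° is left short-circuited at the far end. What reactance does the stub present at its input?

tan(βl) = 0.962
For a short-circuited stub, Z_in = jZ_0·tan(βl)

X_in ≈ 48.1 Ω (inductive)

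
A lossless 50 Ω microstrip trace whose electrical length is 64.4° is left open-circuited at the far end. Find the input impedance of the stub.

Z_in ≈ −j24 Ω

tan(βl) = 2.09
For an open-circuited stub, Z_in = −jZ_0·cot(βl) = −jZ_0/tan(βl)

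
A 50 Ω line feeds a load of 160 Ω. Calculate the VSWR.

VSWR ≈ 3.2

Γ = (160 − 50)/(160 + 50) = 0.524
VSWR = (1 + 0.524)/(1 − 0.524)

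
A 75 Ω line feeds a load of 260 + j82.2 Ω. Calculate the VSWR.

VSWR ≈ 3.84

Γ = (Z_L − Z_0)/(Z_L + Z_0) = (185 + j82.2)/(335 + j82.2)
|Γ| = 202/345 = 0.587
VSWR = (1 + |Γ|)/(1 − |Γ|) = 1.59/0.413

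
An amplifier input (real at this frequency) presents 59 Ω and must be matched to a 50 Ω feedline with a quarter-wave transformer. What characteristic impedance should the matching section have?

Z_qwt ≈ 54.3 Ω

Z_qwt = √(Z_0·R_L) = √(50 × 59) = √2950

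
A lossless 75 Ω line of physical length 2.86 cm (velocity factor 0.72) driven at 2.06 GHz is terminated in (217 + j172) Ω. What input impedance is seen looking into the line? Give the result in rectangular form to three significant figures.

λ = v/f = 0.72·c / 2.06 GHz = 0.105 m
βl = 2π·l/λ = 2π × 0.273 = 98.2°
tan(βl) = tan(98.2°) = -6.95
Z_in = Z_0·(Z_L + jZ_0·tanβl)/(Z_0 + jZ_L·tanβl)
     = 75·(217 − j349)/(1270 − j1510)

Z_in ≈ 15.5 − j2.24 Ω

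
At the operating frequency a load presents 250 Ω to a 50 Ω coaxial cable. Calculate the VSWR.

For a purely resistive load, VSWR = R_L/Z_0 or Z_0/R_L (whichever > 1) = 250/50

VSWR ≈ 5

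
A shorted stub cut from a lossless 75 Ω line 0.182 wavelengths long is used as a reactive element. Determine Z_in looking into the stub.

βl = 2π × 0.182 = 65.5°
tan(βl) = 2.2
For a shorted stub, Z_in = jZ_0·tan(βl)

Z_in ≈ +j165 Ω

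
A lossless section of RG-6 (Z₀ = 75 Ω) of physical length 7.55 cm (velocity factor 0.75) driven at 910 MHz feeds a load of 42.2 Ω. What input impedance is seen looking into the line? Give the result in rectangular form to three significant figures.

λ = v/f = 0.75·c / 910 MHz = 0.247 m
βl = 2π·l/λ = 2π × 0.305 = 110°
tan(βl) = tan(110°) = -2.76
Z_in = Z_0·(Z_L + jZ_0·tanβl)/(Z_0 + jZ_L·tanβl)
     = 75·(42.2 − j207)/(75 − j116)

Z_in ≈ 107 − j41.5 Ω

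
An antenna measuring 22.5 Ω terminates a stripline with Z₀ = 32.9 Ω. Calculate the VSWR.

VSWR ≈ 1.46

Γ = (22.5 − 32.9)/(22.5 + 32.9) = -0.188
VSWR = (1 + 0.188)/(1 − 0.188)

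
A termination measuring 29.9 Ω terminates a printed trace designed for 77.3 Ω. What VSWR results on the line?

VSWR ≈ 2.59

Γ = (29.9 − 77.3)/(29.9 + 77.3) = -0.442
VSWR = (1 + 0.442)/(1 − 0.442)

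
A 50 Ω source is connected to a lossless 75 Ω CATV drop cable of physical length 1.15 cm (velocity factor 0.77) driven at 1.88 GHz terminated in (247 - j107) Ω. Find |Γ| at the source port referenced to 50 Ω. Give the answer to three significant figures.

|Γ| ≈ 0.642

λ = v/f = 0.77·c / 1.88 GHz = 0.123 m
βl = 2π·l/λ = 2π × 0.0936 = 33.7°
tan(βl) = 0.667
Z_in = Z_0·(Z_L + jZ_0·tanβl)/(Z_0 + jZ_L·tanβl) = 41.3 − j75.7 Ω
Γ_s = (Z_in − Z_s)/(Z_in + Z_s) = (-8.65 − j75.7)/(91.3 − j75.7), |Γ_s| = 0.642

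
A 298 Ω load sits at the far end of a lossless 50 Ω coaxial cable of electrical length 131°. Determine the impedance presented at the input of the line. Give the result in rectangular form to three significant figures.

Z_in ≈ 14.4 + j41.4 Ω

tan(βl) = tan(131°) = -1.15
Z_in = Z_0·(Z_L + jZ_0·tanβl)/(Z_0 + jZ_L·tanβl)
     = 50·(298 − j57.5)/(50 − j343)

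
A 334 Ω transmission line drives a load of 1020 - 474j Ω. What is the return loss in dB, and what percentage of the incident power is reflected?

RL ≈ 4.71 dB; 33.8% of incident power reflected

Γ = (686 − j474)/(1354 − j474), |Γ| = 0.581
RL = −20·log₁₀(0.581) = 4.71 dB
P_refl/P_inc = |Γ|² = 0.338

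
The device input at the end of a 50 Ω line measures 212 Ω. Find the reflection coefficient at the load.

Γ = 0.618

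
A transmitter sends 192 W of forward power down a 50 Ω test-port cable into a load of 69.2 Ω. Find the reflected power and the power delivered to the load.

Γ = (69.2 − 50)/(69.2 + 50) = 0.161
|Γ|² = 0.0259
P_refl = |Γ|²·P_inc = 4.98 W, P_del = (1 − |Γ|²)·P_inc = 187 W

P_reflected ≈ 4.98 W; P_delivered ≈ 187 W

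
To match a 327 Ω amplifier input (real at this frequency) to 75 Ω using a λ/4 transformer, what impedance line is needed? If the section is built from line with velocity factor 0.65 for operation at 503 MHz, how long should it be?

Z_qwt = √(Z_0·R_L) = √(75 × 327) = √24520
λ = 0.65·c/f = 0.388 m, so l = λ/4 = 0.0969 m

Z_qwt ≈ 157 Ω; length ≈ 9.69 cm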